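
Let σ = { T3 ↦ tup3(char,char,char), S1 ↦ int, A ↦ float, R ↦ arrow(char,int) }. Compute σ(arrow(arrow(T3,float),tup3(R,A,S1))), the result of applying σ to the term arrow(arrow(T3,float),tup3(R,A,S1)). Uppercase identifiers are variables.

arrow(arrow(tup3(char,char,char),float),tup3(arrow(char,int),float,int))

Replace each occurrence of T3 with tup3(char,char,char).
Replace each occurrence of S1 with int.
Replace each occurrence of A with float.
Replace each occurrence of R with arrow(char,int).
Result: arrow(arrow(tup3(char,char,char),float),tup3(arrow(char,int),float,int)).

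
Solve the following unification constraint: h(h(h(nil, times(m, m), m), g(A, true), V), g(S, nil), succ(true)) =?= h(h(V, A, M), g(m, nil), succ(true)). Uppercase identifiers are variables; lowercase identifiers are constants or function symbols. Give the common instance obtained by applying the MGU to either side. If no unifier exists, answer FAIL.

FAIL

Decompose h/3: h(h(nil, times(m, m), m), g(A, true), V) =?= h(V, A, M),  g(S, nil) =?= g(m, nil),  succ(true) =?= succ(true).
Decompose h/3: h(nil, times(m, m), m) =?= V,  g(A, true) =?= A,  V =?= M.
Bind V := h(nil, times(m, m), m); substituting into the one remaining equation that mentions V gives: h(nil, times(m, m), m) =?= M.
Occurs check fails: A occurs in g(A, true); the equation A =?= g(A, true) has no finite solution.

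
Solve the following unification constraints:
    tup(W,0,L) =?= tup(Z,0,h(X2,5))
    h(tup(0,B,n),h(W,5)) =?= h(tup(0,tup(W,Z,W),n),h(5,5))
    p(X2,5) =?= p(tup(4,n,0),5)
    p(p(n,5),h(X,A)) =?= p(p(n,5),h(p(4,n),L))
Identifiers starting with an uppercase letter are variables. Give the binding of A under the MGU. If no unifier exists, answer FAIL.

Decompose tup/3: W =?= Z,  0 =?= 0,  L =?= h(X2,5).
Bind W := Z; substituting into the one remaining equation that mentions W gives: h(tup(0,B,n),h(Z,5)) =?= h(tup(0,tup(Z,Z,Z),n),h(5,5)).
Delete trivial equation 0 =?= 0.
Bind L := h(X2,5); substituting into the one remaining equation that mentions L gives: p(p(n,5),h(X,A)) =?= p(p(n,5),h(p(4,n),h(X2,5))).
Decompose h/2: tup(0,B,n) =?= tup(0,tup(Z,Z,Z),n),  h(Z,5) =?= h(5,5).
Decompose tup/3: 0 =?= 0,  B =?= tup(Z,Z,Z),  n =?= n.
Delete trivial equation 0 =?= 0.
Bind B := tup(Z,Z,Z); no other remaining equation mentions B.
Delete trivial equation n =?= n.
Decompose h/2: Z =?= 5,  5 =?= 5.
Bind Z := 5; no other remaining equation mentions Z. Substituting into the earlier bindings gives W := 5, B := tup(5,5,5).
Delete trivial equation 5 =?= 5.
Decompose p/2: X2 =?= tup(4,n,0),  5 =?= 5.
Bind X2 := tup(4,n,0); substituting into the one remaining equation that mentions X2 gives: p(p(n,5),h(X,A)) =?= p(p(n,5),h(p(4,n),h(tup(4,n,0),5))). Substituting into the earlier binding gives L := h(tup(4,n,0),5).
Delete trivial equation 5 =?= 5.
Decompose p/2: p(n,5) =?= p(n,5),  h(X,A) =?= h(p(4,n),h(tup(4,n,0),5)).
Delete trivial equation p(n,5) =?= p(n,5).
Decompose h/2: X =?= p(4,n),  A =?= h(tup(4,n,0),5).
Bind X := p(4,n); no other remaining equation mentions X.
Bind A := h(tup(4,n,0),5).
MGU = { W -> 5, L -> h(tup(4,n,0),5), B -> tup(5,5,5), Z -> 5, X2 -> tup(4,n,0), X -> p(4,n), A -> h(tup(4,n,0),5) }, so A -> h(tup(4,n,0),5).

h(tup(4,n,0),5)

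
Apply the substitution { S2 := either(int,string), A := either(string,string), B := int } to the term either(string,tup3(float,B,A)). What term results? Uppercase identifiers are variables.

either(string,tup3(float,int,either(string,string)))

Replace each occurrence of A with either(string,string).
Replace each occurrence of B with int.
Result: either(string,tup3(float,int,either(string,string))).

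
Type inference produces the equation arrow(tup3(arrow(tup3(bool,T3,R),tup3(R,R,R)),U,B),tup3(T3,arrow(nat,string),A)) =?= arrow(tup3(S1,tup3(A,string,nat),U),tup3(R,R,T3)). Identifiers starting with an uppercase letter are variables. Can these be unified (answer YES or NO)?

YES

Decompose arrow/2: tup3(arrow(tup3(bool,T3,R),tup3(R,R,R)),U,B) =?= tup3(S1,tup3(A,string,nat),U),  tup3(T3,arrow(nat,string),A) =?= tup3(R,R,T3).
Decompose tup3/3: arrow(tup3(bool,T3,R),tup3(R,R,R)) =?= S1,  U =?= tup3(A,string,nat),  B =?= U.
Bind S1 := arrow(tup3(bool,T3,R),tup3(R,R,R)); no other remaining equation mentions S1.
Bind U := tup3(A,string,nat); substituting into the one remaining equation that mentions U gives: B =?= tup3(A,string,nat).
Bind B := tup3(A,string,nat); no other remaining equation mentions B.
Decompose tup3/3: T3 =?= R,  arrow(nat,string) =?= R,  A =?= T3.
Bind T3 := R; substituting into the one remaining equation that mentions T3 gives: A =?= R. Substituting into the earlier binding gives S1 := arrow(tup3(bool,R,R),tup3(R,R,R)).
Bind R := arrow(nat,string); substituting into the remaining equation gives: A =?= arrow(nat,string). Substituting into the earlier bindings gives S1 := arrow(tup3(bool,arrow(nat,string),arrow(nat,string)),tup3(arrow(nat,string),arrow(nat,string),arrow(nat,string))), T3 := arrow(nat,string).
Bind A := arrow(nat,string). Substituting into the earlier bindings gives U := tup3(arrow(nat,string),string,nat), B := tup3(arrow(nat,string),string,nat).
No equations remain and no clash or occurs-check failure arose, so a unifier exists.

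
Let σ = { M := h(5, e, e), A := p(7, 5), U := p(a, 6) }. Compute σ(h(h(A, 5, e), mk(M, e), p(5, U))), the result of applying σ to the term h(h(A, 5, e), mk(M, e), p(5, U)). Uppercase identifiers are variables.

Replace each occurrence of M with h(5, e, e).
Replace each occurrence of A with p(7, 5).
Replace each occurrence of U with p(a, 6).
Result: h(h(p(7, 5), 5, e), mk(h(5, e, e), e), p(5, p(a, 6))).

h(h(p(7, 5), 5, e), mk(h(5, e, e), e), p(5, p(a, 6)))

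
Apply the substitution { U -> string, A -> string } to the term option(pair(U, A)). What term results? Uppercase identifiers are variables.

option(pair(string, string))

Replace each occurrence of U with string.
Replace each occurrence of A with string.
Result: option(pair(string, string)).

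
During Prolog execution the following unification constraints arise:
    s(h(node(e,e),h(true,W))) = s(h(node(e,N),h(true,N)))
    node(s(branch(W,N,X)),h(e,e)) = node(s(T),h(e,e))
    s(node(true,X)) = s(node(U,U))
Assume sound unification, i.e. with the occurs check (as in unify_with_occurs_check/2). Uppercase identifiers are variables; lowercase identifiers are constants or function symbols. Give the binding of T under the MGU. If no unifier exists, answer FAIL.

branch(e,e,true)

Decompose s/1: h(node(e,e),h(true,W)) = h(node(e,N),h(true,N)).
Decompose h/2: node(e,e) = node(e,N),  h(true,W) = h(true,N).
Decompose node/2: e = e,  e = N.
Delete trivial equation e = e.
Bind N := e; substituting into the 2 remaining equations that mention N gives: h(true,W) = h(true,e),  node(s(branch(W,e,X)),h(e,e)) = node(s(T),h(e,e)).
Decompose h/2: true = true,  W = e.
Delete trivial equation true = true.
Bind W := e; substituting into the one remaining equation that mentions W gives: node(s(branch(e,e,X)),h(e,e)) = node(s(T),h(e,e)).
Decompose node/2: s(branch(e,e,X)) = s(T),  h(e,e) = h(e,e).
Decompose s/1: branch(e,e,X) = T.
Bind T := branch(e,e,X); no other remaining equation mentions T.
Delete trivial equation h(e,e) = h(e,e).
Decompose s/1: node(true,X) = node(U,U).
Decompose node/2: true = U,  X = U.
Bind U := true; substituting into the remaining equation gives: X = true.
Bind X := true. Substituting into the earlier binding gives T := branch(e,e,true).
MGU = { N = e, W = e, T = branch(e,e,true), U = true, X = true }, so T = branch(e,e,true).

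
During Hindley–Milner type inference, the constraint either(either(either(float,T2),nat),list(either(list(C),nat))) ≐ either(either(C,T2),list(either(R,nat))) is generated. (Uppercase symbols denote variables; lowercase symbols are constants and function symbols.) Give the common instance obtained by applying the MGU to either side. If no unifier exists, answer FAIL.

either(either(either(float,nat),nat),list(either(list(either(float,nat)),nat)))

Decompose either/2: either(either(float,T2),nat) ≐ either(C,T2),  list(either(list(C),nat)) ≐ list(either(R,nat)).
Decompose either/2: either(float,T2) ≐ C,  nat ≐ T2.
Bind C := either(float,T2); substituting into the one remaining equation that mentions C gives: list(either(list(either(float,T2)),nat)) ≐ list(either(R,nat)).
Bind T2 := nat; substituting into the remaining equation gives: list(either(list(either(float,nat)),nat)) ≐ list(either(R,nat)). Substituting into the earlier binding gives C := either(float,nat).
Decompose list/1: either(list(either(float,nat)),nat) ≐ either(R,nat).
Decompose either/2: list(either(float,nat)) ≐ R,  nat ≐ nat.
Bind R := list(either(float,nat)); no other remaining equation mentions R.
Delete trivial equation nat ≐ nat.
Applying the MGU to either side gives either(either(either(float,nat),nat),list(either(list(either(float,nat)),nat))).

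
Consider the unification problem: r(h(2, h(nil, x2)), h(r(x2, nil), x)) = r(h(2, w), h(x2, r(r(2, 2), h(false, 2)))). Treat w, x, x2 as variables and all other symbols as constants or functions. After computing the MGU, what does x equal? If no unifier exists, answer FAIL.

Decompose r/2: h(2, h(nil, x2)) = h(2, w),  h(r(x2, nil), x) = h(x2, r(r(2, 2), h(false, 2))).
Decompose h/2: 2 = 2,  h(nil, x2) = w.
Delete trivial equation 2 = 2.
Bind w := h(nil, x2); no other remaining equation mentions w.
Decompose h/2: r(x2, nil) = x2,  x = r(r(2, 2), h(false, 2)).
Occurs check fails: x2 occurs in r(x2, nil); the equation x2 = r(x2, nil) has no finite solution.

FAIL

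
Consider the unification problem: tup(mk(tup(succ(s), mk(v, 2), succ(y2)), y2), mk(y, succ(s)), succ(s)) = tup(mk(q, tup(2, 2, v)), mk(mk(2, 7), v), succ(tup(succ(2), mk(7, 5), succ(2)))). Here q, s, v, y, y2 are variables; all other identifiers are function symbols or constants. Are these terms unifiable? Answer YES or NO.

Decompose tup/3: mk(tup(succ(s), mk(v, 2), succ(y2)), y2) = mk(q, tup(2, 2, v)),  mk(y, succ(s)) = mk(mk(2, 7), v),  succ(s) = succ(tup(succ(2), mk(7, 5), succ(2))).
Decompose mk/2: tup(succ(s), mk(v, 2), succ(y2)) = q,  y2 = tup(2, 2, v).
Bind q := tup(succ(s), mk(v, 2), succ(y2)); no other remaining equation mentions q.
Bind y2 := tup(2, 2, v); no other remaining equation mentions y2. Substituting into the earlier binding gives q := tup(succ(s), mk(v, 2), succ(tup(2, 2, v))).
Decompose mk/2: y = mk(2, 7),  succ(s) = v.
Bind y := mk(2, 7); no other remaining equation mentions y.
Bind v := succ(s); no other remaining equation mentions v. Substituting into the earlier bindings gives q := tup(succ(s), mk(succ(s), 2), succ(tup(2, 2, succ(s)))), y2 := tup(2, 2, succ(s)).
Decompose succ/1: s = tup(succ(2), mk(7, 5), succ(2)).
Bind s := tup(succ(2), mk(7, 5), succ(2)). Substituting into the earlier bindings gives q := tup(succ(tup(succ(2), mk(7, 5), succ(2))), mk(succ(tup(succ(2), mk(7, 5), succ(2))), 2), succ(tup(2, 2, succ(tup(succ(2), mk(7, 5), succ(2)))))), y2 := tup(2, 2, succ(tup(succ(2), mk(7, 5), succ(2)))), v := succ(tup(succ(2), mk(7, 5), succ(2))).
No equations remain and no clash or occurs-check failure arose, so a unifier exists.

YES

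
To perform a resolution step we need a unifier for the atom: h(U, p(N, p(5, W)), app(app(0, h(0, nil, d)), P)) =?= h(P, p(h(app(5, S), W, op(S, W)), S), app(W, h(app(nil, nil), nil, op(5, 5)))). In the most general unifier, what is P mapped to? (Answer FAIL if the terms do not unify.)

h(app(nil, nil), nil, op(5, 5))

Decompose h/3: U =?= P,  p(N, p(5, W)) =?= p(h(app(5, S), W, op(S, W)), S),  app(app(0, h(0, nil, d)), P) =?= app(W, h(app(nil, nil), nil, op(5, 5))).
Bind U := P; no other remaining equation mentions U.
Decompose p/2: N =?= h(app(5, S), W, op(S, W)),  p(5, W) =?= S.
Bind N := h(app(5, S), W, op(S, W)); no other remaining equation mentions N.
Bind S := p(5, W); no other remaining equation mentions S. Substituting into the earlier binding gives N := h(app(5, p(5, W)), W, op(p(5, W), W)).
Decompose app/2: app(0, h(0, nil, d)) =?= W,  P =?= h(app(nil, nil), nil, op(5, 5)).
Bind W := app(0, h(0, nil, d)); no other remaining equation mentions W. Substituting into the earlier bindings gives N := h(app(5, p(5, app(0, h(0, nil, d)))), app(0, h(0, nil, d)), op(p(5, app(0, h(0, nil, d))), app(0, h(0, nil, d)))), S := p(5, app(0, h(0, nil, d))).
Bind P := h(app(nil, nil), nil, op(5, 5)). Substituting into the earlier binding gives U := h(app(nil, nil), nil, op(5, 5)).
MGU = { U := h(app(nil, nil), nil, op(5, 5)), N := h(app(5, p(5, app(0, h(0, nil, d)))), app(0, h(0, nil, d)), op(p(5, app(0, h(0, nil, d))), app(0, h(0, nil, d)))), S := p(5, app(0, h(0, nil, d))), W := app(0, h(0, nil, d)), P := h(app(nil, nil), nil, op(5, 5)) }, so P := h(app(nil, nil), nil, op(5, 5)).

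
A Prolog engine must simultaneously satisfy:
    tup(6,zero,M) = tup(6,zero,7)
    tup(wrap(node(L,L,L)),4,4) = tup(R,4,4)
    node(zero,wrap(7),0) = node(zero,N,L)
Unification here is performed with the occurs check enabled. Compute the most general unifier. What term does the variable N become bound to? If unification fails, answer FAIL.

wrap(7)

Decompose tup/3: 6 = 6,  zero = zero,  M = 7.
Delete trivial equation 6 = 6.
Delete trivial equation zero = zero.
Bind M := 7; no other remaining equation mentions M.
Decompose tup/3: wrap(node(L,L,L)) = R,  4 = 4,  4 = 4.
Bind R := wrap(node(L,L,L)); no other remaining equation mentions R.
Delete trivial equation 4 = 4.
Delete trivial equation 4 = 4.
Decompose node/3: zero = zero,  wrap(7) = N,  0 = L.
Delete trivial equation zero = zero.
Bind N := wrap(7); no other remaining equation mentions N.
Bind L := 0. Substituting into the earlier binding gives R := wrap(node(0,0,0)).
MGU = { M ↦ 7, R ↦ wrap(node(0,0,0)), N ↦ wrap(7), L ↦ 0 }, so N ↦ wrap(7).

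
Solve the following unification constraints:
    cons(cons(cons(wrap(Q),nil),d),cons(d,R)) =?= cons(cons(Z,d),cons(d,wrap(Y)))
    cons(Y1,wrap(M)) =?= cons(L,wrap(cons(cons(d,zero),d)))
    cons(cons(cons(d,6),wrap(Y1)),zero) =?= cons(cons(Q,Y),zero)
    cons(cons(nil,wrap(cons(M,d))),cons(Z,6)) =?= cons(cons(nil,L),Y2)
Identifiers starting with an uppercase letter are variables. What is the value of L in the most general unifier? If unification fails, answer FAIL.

wrap(cons(cons(cons(d,zero),d),d))

Decompose cons/2: cons(cons(wrap(Q),nil),d) =?= cons(Z,d),  cons(d,R) =?= cons(d,wrap(Y)).
Decompose cons/2: cons(wrap(Q),nil) =?= Z,  d =?= d.
Bind Z := cons(wrap(Q),nil); substituting into the one remaining equation that mentions Z gives: cons(cons(nil,wrap(cons(M,d))),cons(cons(wrap(Q),nil),6)) =?= cons(cons(nil,L),Y2).
Delete trivial equation d =?= d.
Decompose cons/2: d =?= d,  R =?= wrap(Y).
Delete trivial equation d =?= d.
Bind R := wrap(Y); no other remaining equation mentions R.
Decompose cons/2: Y1 =?= L,  wrap(M) =?= wrap(cons(cons(d,zero),d)).
Bind Y1 := L; substituting into the one remaining equation that mentions Y1 gives: cons(cons(cons(d,6),wrap(L)),zero) =?= cons(cons(Q,Y),zero).
Decompose wrap/1: M =?= cons(cons(d,zero),d).
Bind M := cons(cons(d,zero),d); substituting into the one remaining equation that mentions M gives: cons(cons(nil,wrap(cons(cons(cons(d,zero),d),d))),cons(cons(wrap(Q),nil),6)) =?= cons(cons(nil,L),Y2).
Decompose cons/2: cons(cons(d,6),wrap(L)) =?= cons(Q,Y),  zero =?= zero.
Decompose cons/2: cons(d,6) =?= Q,  wrap(L) =?= Y.
Bind Q := cons(d,6); substituting into the one remaining equation that mentions Q gives: cons(cons(nil,wrap(cons(cons(cons(d,zero),d),d))),cons(cons(wrap(cons(d,6)),nil),6)) =?= cons(cons(nil,L),Y2). Substituting into the earlier binding gives Z := cons(wrap(cons(d,6)),nil).
Bind Y := wrap(L); no other remaining equation mentions Y. Substituting into the earlier binding gives R := wrap(wrap(L)).
Delete trivial equation zero =?= zero.
Decompose cons/2: cons(nil,wrap(cons(cons(cons(d,zero),d),d))) =?= cons(nil,L),  cons(cons(wrap(cons(d,6)),nil),6) =?= Y2.
Decompose cons/2: nil =?= nil,  wrap(cons(cons(cons(d,zero),d),d)) =?= L.
Delete trivial equation nil =?= nil.
Bind L := wrap(cons(cons(cons(d,zero),d),d)); no other remaining equation mentions L. Substituting into the earlier bindings gives R := wrap(wrap(wrap(cons(cons(cons(d,zero),d),d)))), Y1 := wrap(cons(cons(cons(d,zero),d),d)), Y := wrap(wrap(cons(cons(cons(d,zero),d),d))).
Bind Y2 := cons(cons(wrap(cons(d,6)),nil),6).
MGU = { Z ↦ cons(wrap(cons(d,6)),nil), R ↦ wrap(wrap(wrap(cons(cons(cons(d,zero),d),d)))), Y1 ↦ wrap(cons(cons(cons(d,zero),d),d)), M ↦ cons(cons(d,zero),d), Q ↦ cons(d,6), Y ↦ wrap(wrap(cons(cons(cons(d,zero),d),d))), L ↦ wrap(cons(cons(cons(d,zero),d),d)), Y2 ↦ cons(cons(wrap(cons(d,6)),nil),6) }, so L ↦ wrap(cons(cons(cons(d,zero),d),d)).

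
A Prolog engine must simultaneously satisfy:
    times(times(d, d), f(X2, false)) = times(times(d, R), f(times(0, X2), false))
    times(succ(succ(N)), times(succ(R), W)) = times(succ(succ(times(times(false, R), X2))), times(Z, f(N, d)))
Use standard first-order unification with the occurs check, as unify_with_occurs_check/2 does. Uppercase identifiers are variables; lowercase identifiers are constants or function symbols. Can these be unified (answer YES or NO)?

Decompose times/2: times(d, d) = times(d, R),  f(X2, false) = f(times(0, X2), false).
Decompose times/2: d = d,  d = R.
Delete trivial equation d = d.
Bind R := d; substituting into the one remaining equation that mentions R gives: times(succ(succ(N)), times(succ(d), W)) = times(succ(succ(times(times(false, d), X2))), times(Z, f(N, d))).
Decompose f/2: X2 = times(0, X2),  false = false.
Occurs check fails: X2 occurs in times(0, X2); the equation X2 = times(0, X2) has no finite solution.

NO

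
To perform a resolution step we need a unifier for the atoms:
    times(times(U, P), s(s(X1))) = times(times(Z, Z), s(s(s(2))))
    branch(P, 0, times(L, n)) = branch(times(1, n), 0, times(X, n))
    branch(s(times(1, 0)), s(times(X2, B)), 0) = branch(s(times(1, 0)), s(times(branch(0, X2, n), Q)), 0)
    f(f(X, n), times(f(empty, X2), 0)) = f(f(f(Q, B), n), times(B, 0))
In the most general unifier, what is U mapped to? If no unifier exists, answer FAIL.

FAIL

Decompose times/2: times(U, P) = times(Z, Z),  s(s(X1)) = s(s(s(2))).
Decompose times/2: U = Z,  P = Z.
Bind U := Z; no other remaining equation mentions U.
Bind P := Z; substituting into the one remaining equation that mentions P gives: branch(Z, 0, times(L, n)) = branch(times(1, n), 0, times(X, n)).
Decompose s/1: s(X1) = s(s(2)).
Decompose s/1: X1 = s(2).
Bind X1 := s(2); no other remaining equation mentions X1.
Decompose branch/3: Z = times(1, n),  0 = 0,  times(L, n) = times(X, n).
Bind Z := times(1, n); no other remaining equation mentions Z. Substituting into the earlier bindings gives U := times(1, n), P := times(1, n).
Delete trivial equation 0 = 0.
Decompose times/2: L = X,  n = n.
Bind L := X; no other remaining equation mentions L.
Delete trivial equation n = n.
Decompose branch/3: s(times(1, 0)) = s(times(1, 0)),  s(times(X2, B)) = s(times(branch(0, X2, n), Q)),  0 = 0.
Delete trivial equation s(times(1, 0)) = s(times(1, 0)).
Decompose s/1: times(X2, B) = times(branch(0, X2, n), Q).
Decompose times/2: X2 = branch(0, X2, n),  B = Q.
Occurs check fails: X2 occurs in branch(0, X2, n); the equation X2 = branch(0, X2, n) has no finite solution.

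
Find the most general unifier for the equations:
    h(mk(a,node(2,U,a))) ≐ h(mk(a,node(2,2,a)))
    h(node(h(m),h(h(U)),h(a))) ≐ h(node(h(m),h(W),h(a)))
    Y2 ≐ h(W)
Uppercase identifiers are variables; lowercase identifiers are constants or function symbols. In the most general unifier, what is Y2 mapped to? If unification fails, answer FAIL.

Decompose h/1: mk(a,node(2,U,a)) ≐ mk(a,node(2,2,a)).
Decompose mk/2: a ≐ a,  node(2,U,a) ≐ node(2,2,a).
Delete trivial equation a ≐ a.
Decompose node/3: 2 ≐ 2,  U ≐ 2,  a ≐ a.
Delete trivial equation 2 ≐ 2.
Bind U := 2; substituting into the one remaining equation that mentions U gives: h(node(h(m),h(h(2)),h(a))) ≐ h(node(h(m),h(W),h(a))).
Delete trivial equation a ≐ a.
Decompose h/1: node(h(m),h(h(2)),h(a)) ≐ node(h(m),h(W),h(a)).
Decompose node/3: h(m) ≐ h(m),  h(h(2)) ≐ h(W),  h(a) ≐ h(a).
Delete trivial equation h(m) ≐ h(m).
Decompose h/1: h(2) ≐ W.
Bind W := h(2); substituting into the one remaining equation that mentions W gives: Y2 ≐ h(h(2)).
Delete trivial equation h(a) ≐ h(a).
Bind Y2 := h(h(2)).
MGU = { U -> 2, W -> h(2), Y2 -> h(h(2)) }, so Y2 -> h(h(2)).

h(h(2))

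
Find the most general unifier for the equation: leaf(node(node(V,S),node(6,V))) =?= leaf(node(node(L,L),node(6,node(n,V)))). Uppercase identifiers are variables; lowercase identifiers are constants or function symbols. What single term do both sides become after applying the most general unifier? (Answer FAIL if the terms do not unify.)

Decompose leaf/1: node(node(V,S),node(6,V)) =?= node(node(L,L),node(6,node(n,V))).
Decompose node/2: node(V,S) =?= node(L,L),  node(6,V) =?= node(6,node(n,V)).
Decompose node/2: V =?= L,  S =?= L.
Bind V := L; substituting into the one remaining equation that mentions V gives: node(6,L) =?= node(6,node(n,L)).
Bind S := L; no other remaining equation mentions S.
Decompose node/2: 6 =?= 6,  L =?= node(n,L).
Delete trivial equation 6 =?= 6.
Occurs check fails: L occurs in node(n,L); the equation L =?= node(n,L) has no finite solution.

FAIL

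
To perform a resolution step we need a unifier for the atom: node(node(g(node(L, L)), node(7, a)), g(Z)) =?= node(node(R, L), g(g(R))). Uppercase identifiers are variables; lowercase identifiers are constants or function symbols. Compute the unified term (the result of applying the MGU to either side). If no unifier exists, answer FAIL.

Decompose node/2: node(g(node(L, L)), node(7, a)) =?= node(R, L),  g(Z) =?= g(g(R)).
Decompose node/2: g(node(L, L)) =?= R,  node(7, a) =?= L.
Bind R := g(node(L, L)); substituting into the one remaining equation that mentions R gives: g(Z) =?= g(g(g(node(L, L)))).
Bind L := node(7, a); substituting into the remaining equation gives: g(Z) =?= g(g(g(node(node(7, a), node(7, a))))). Substituting into the earlier binding gives R := g(node(node(7, a), node(7, a))).
Decompose g/1: Z =?= g(g(node(node(7, a), node(7, a)))).
Bind Z := g(g(node(node(7, a), node(7, a)))).
Applying the MGU to either side gives node(node(g(node(node(7, a), node(7, a))), node(7, a)), g(g(g(node(node(7, a), node(7, a)))))).

node(node(g(node(node(7, a), node(7, a))), node(7, a)), g(g(g(node(node(7, a), node(7, a))))))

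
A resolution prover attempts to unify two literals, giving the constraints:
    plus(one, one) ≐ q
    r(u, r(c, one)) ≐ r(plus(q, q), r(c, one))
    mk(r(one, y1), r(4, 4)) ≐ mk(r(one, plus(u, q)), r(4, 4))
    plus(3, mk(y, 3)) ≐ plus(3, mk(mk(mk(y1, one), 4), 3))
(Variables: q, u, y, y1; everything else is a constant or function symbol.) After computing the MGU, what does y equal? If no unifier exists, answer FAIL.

mk(mk(plus(plus(plus(one, one), plus(one, one)), plus(one, one)), one), 4)

Bind q := plus(one, one); substituting into the 2 remaining equations that mention q gives: r(u, r(c, one)) ≐ r(plus(plus(one, one), plus(one, one)), r(c, one)),  mk(r(one, y1), r(4, 4)) ≐ mk(r(one, plus(u, plus(one, one))), r(4, 4)).
Decompose r/2: u ≐ plus(plus(one, one), plus(one, one)),  r(c, one) ≐ r(c, one).
Bind u := plus(plus(one, one), plus(one, one)); substituting into the one remaining equation that mentions u gives: mk(r(one, y1), r(4, 4)) ≐ mk(r(one, plus(plus(plus(one, one), plus(one, one)), plus(one, one))), r(4, 4)).
Delete trivial equation r(c, one) ≐ r(c, one).
Decompose mk/2: r(one, y1) ≐ r(one, plus(plus(plus(one, one), plus(one, one)), plus(one, one))),  r(4, 4) ≐ r(4, 4).
Decompose r/2: one ≐ one,  y1 ≐ plus(plus(plus(one, one), plus(one, one)), plus(one, one)).
Delete trivial equation one ≐ one.
Bind y1 := plus(plus(plus(one, one), plus(one, one)), plus(one, one)); substituting into the one remaining equation that mentions y1 gives: plus(3, mk(y, 3)) ≐ plus(3, mk(mk(mk(plus(plus(plus(one, one), plus(one, one)), plus(one, one)), one), 4), 3)).
Delete trivial equation r(4, 4) ≐ r(4, 4).
Decompose plus/2: 3 ≐ 3,  mk(y, 3) ≐ mk(mk(mk(plus(plus(plus(one, one), plus(one, one)), plus(one, one)), one), 4), 3).
Delete trivial equation 3 ≐ 3.
Decompose mk/2: y ≐ mk(mk(plus(plus(plus(one, one), plus(one, one)), plus(one, one)), one), 4),  3 ≐ 3.
Bind y := mk(mk(plus(plus(plus(one, one), plus(one, one)), plus(one, one)), one), 4); no other remaining equation mentions y.
Delete trivial equation 3 ≐ 3.
MGU = { q ↦ plus(one, one), u ↦ plus(plus(one, one), plus(one, one)), y1 ↦ plus(plus(plus(one, one), plus(one, one)), plus(one, one)), y ↦ mk(mk(plus(plus(plus(one, one), plus(one, one)), plus(one, one)), one), 4) }, so y ↦ mk(mk(plus(plus(plus(one, one), plus(one, one)), plus(one, one)), one), 4).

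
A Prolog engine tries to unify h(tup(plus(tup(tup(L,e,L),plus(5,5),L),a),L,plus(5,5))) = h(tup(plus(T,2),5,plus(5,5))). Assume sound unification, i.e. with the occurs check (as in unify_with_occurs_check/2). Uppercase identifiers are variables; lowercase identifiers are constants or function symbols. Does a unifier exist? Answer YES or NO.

NO

Decompose h/1: tup(plus(tup(tup(L,e,L),plus(5,5),L),a),L,plus(5,5)) = tup(plus(T,2),5,plus(5,5)).
Decompose tup/3: plus(tup(tup(L,e,L),plus(5,5),L),a) = plus(T,2),  L = 5,  plus(5,5) = plus(5,5).
Decompose plus/2: tup(tup(L,e,L),plus(5,5),L) = T,  a = 2.
Bind T := tup(tup(L,e,L),plus(5,5),L); no other remaining equation mentions T.
Clash: constants a and 2 differ; no unifier exists.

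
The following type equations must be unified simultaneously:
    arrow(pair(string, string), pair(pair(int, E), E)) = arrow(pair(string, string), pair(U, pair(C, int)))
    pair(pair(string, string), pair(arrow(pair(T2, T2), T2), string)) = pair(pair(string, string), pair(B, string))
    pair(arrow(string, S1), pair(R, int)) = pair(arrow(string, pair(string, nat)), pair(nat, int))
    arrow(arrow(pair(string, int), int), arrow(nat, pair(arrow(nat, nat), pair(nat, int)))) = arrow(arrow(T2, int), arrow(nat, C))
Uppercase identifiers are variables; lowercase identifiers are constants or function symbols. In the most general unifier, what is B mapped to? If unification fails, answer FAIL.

Decompose arrow/2: pair(string, string) = pair(string, string),  pair(pair(int, E), E) = pair(U, pair(C, int)).
Delete trivial equation pair(string, string) = pair(string, string).
Decompose pair/2: pair(int, E) = U,  E = pair(C, int).
Bind U := pair(int, E); no other remaining equation mentions U.
Bind E := pair(C, int); no other remaining equation mentions E. Substituting into the earlier binding gives U := pair(int, pair(C, int)).
Decompose pair/2: pair(string, string) = pair(string, string),  pair(arrow(pair(T2, T2), T2), string) = pair(B, string).
Delete trivial equation pair(string, string) = pair(string, string).
Decompose pair/2: arrow(pair(T2, T2), T2) = B,  string = string.
Bind B := arrow(pair(T2, T2), T2); no other remaining equation mentions B.
Delete trivial equation string = string.
Decompose pair/2: arrow(string, S1) = arrow(string, pair(string, nat)),  pair(R, int) = pair(nat, int).
Decompose arrow/2: string = string,  S1 = pair(string, nat).
Delete trivial equation string = string.
Bind S1 := pair(string, nat); no other remaining equation mentions S1.
Decompose pair/2: R = nat,  int = int.
Bind R := nat; no other remaining equation mentions R.
Delete trivial equation int = int.
Decompose arrow/2: arrow(pair(string, int), int) = arrow(T2, int),  arrow(nat, pair(arrow(nat, nat), pair(nat, int))) = arrow(nat, C).
Decompose arrow/2: pair(string, int) = T2,  int = int.
Bind T2 := pair(string, int); no other remaining equation mentions T2. Substituting into the earlier binding gives B := arrow(pair(pair(string, int), pair(string, int)), pair(string, int)).
Delete trivial equation int = int.
Decompose arrow/2: nat = nat,  pair(arrow(nat, nat), pair(nat, int)) = C.
Delete trivial equation nat = nat.
Bind C := pair(arrow(nat, nat), pair(nat, int)). Substituting into the earlier bindings gives U := pair(int, pair(pair(arrow(nat, nat), pair(nat, int)), int)), E := pair(pair(arrow(nat, nat), pair(nat, int)), int).
MGU = { U -> pair(int, pair(pair(arrow(nat, nat), pair(nat, int)), int)), E -> pair(pair(arrow(nat, nat), pair(nat, int)), int), B -> arrow(pair(pair(string, int), pair(string, int)), pair(string, int)), S1 -> pair(string, nat), R -> nat, T2 -> pair(string, int), C -> pair(arrow(nat, nat), pair(nat, int)) }, so B -> arrow(pair(pair(string, int), pair(string, int)), pair(string, int)).

arrow(pair(pair(string, int), pair(string, int)), pair(string, int))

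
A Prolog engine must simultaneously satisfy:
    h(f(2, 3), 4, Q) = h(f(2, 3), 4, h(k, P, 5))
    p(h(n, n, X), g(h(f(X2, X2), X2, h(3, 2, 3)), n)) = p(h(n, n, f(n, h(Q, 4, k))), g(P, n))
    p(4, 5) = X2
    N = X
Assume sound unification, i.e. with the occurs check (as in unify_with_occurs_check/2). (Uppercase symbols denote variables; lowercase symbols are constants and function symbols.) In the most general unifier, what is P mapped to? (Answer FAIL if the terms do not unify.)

Decompose h/3: f(2, 3) = f(2, 3),  4 = 4,  Q = h(k, P, 5).
Delete trivial equation f(2, 3) = f(2, 3).
Delete trivial equation 4 = 4.
Bind Q := h(k, P, 5); substituting into the one remaining equation that mentions Q gives: p(h(n, n, X), g(h(f(X2, X2), X2, h(3, 2, 3)), n)) = p(h(n, n, f(n, h(h(k, P, 5), 4, k))), g(P, n)).
Decompose p/2: h(n, n, X) = h(n, n, f(n, h(h(k, P, 5), 4, k))),  g(h(f(X2, X2), X2, h(3, 2, 3)), n) = g(P, n).
Decompose h/3: n = n,  n = n,  X = f(n, h(h(k, P, 5), 4, k)).
Delete trivial equation n = n.
Delete trivial equation n = n.
Bind X := f(n, h(h(k, P, 5), 4, k)); substituting into the one remaining equation that mentions X gives: N = f(n, h(h(k, P, 5), 4, k)).
Decompose g/2: h(f(X2, X2), X2, h(3, 2, 3)) = P,  n = n.
Bind P := h(f(X2, X2), X2, h(3, 2, 3)); substituting into the one remaining equation that mentions P gives: N = f(n, h(h(k, h(f(X2, X2), X2, h(3, 2, 3)), 5), 4, k)). Substituting into the earlier bindings gives Q := h(k, h(f(X2, X2), X2, h(3, 2, 3)), 5), X := f(n, h(h(k, h(f(X2, X2), X2, h(3, 2, 3)), 5), 4, k)).
Delete trivial equation n = n.
Bind X2 := p(4, 5); substituting into the remaining equation gives: N = f(n, h(h(k, h(f(p(4, 5), p(4, 5)), p(4, 5), h(3, 2, 3)), 5), 4, k)). Substituting into the earlier bindings gives Q := h(k, h(f(p(4, 5), p(4, 5)), p(4, 5), h(3, 2, 3)), 5), X := f(n, h(h(k, h(f(p(4, 5), p(4, 5)), p(4, 5), h(3, 2, 3)), 5), 4, k)), P := h(f(p(4, 5), p(4, 5)), p(4, 5), h(3, 2, 3)).
Bind N := f(n, h(h(k, h(f(p(4, 5), p(4, 5)), p(4, 5), h(3, 2, 3)), 5), 4, k)).
MGU = { Q = h(k, h(f(p(4, 5), p(4, 5)), p(4, 5), h(3, 2, 3)), 5), X = f(n, h(h(k, h(f(p(4, 5), p(4, 5)), p(4, 5), h(3, 2, 3)), 5), 4, k)), P = h(f(p(4, 5), p(4, 5)), p(4, 5), h(3, 2, 3)), X2 = p(4, 5), N = f(n, h(h(k, h(f(p(4, 5), p(4, 5)), p(4, 5), h(3, 2, 3)), 5), 4, k)) }, so P = h(f(p(4, 5), p(4, 5)), p(4, 5), h(3, 2, 3)).

h(f(p(4, 5), p(4, 5)), p(4, 5), h(3, 2, 3))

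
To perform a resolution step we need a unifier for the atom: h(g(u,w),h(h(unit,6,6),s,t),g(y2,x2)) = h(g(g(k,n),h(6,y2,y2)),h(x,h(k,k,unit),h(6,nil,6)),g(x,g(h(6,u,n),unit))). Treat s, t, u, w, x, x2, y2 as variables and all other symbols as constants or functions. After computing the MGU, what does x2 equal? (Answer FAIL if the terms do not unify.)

Decompose h/3: g(u,w) = g(g(k,n),h(6,y2,y2)),  h(h(unit,6,6),s,t) = h(x,h(k,k,unit),h(6,nil,6)),  g(y2,x2) = g(x,g(h(6,u,n),unit)).
Decompose g/2: u = g(k,n),  w = h(6,y2,y2).
Bind u := g(k,n); substituting into the one remaining equation that mentions u gives: g(y2,x2) = g(x,g(h(6,g(k,n),n),unit)).
Bind w := h(6,y2,y2); no other remaining equation mentions w.
Decompose h/3: h(unit,6,6) = x,  s = h(k,k,unit),  t = h(6,nil,6).
Bind x := h(unit,6,6); substituting into the one remaining equation that mentions x gives: g(y2,x2) = g(h(unit,6,6),g(h(6,g(k,n),n),unit)).
Bind s := h(k,k,unit); no other remaining equation mentions s.
Bind t := h(6,nil,6); no other remaining equation mentions t.
Decompose g/2: y2 = h(unit,6,6),  x2 = g(h(6,g(k,n),n),unit).
Bind y2 := h(unit,6,6); no other remaining equation mentions y2. Substituting into the earlier binding gives w := h(6,h(unit,6,6),h(unit,6,6)).
Bind x2 := g(h(6,g(k,n),n),unit).
MGU = { u ↦ g(k,n), w ↦ h(6,h(unit,6,6),h(unit,6,6)), x ↦ h(unit,6,6), s ↦ h(k,k,unit), t ↦ h(6,nil,6), y2 ↦ h(unit,6,6), x2 ↦ g(h(6,g(k,n),n),unit) }, so x2 ↦ g(h(6,g(k,n),n),unit).

g(h(6,g(k,n),n),unit)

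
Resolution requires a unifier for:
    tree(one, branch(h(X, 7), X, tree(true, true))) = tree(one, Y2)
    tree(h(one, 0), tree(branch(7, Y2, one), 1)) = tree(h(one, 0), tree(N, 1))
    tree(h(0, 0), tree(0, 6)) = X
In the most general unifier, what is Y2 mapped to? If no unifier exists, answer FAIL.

Decompose tree/2: one = one,  branch(h(X, 7), X, tree(true, true)) = Y2.
Delete trivial equation one = one.
Bind Y2 := branch(h(X, 7), X, tree(true, true)); substituting into the one remaining equation that mentions Y2 gives: tree(h(one, 0), tree(branch(7, branch(h(X, 7), X, tree(true, true)), one), 1)) = tree(h(one, 0), tree(N, 1)).
Decompose tree/2: h(one, 0) = h(one, 0),  tree(branch(7, branch(h(X, 7), X, tree(true, true)), one), 1) = tree(N, 1).
Delete trivial equation h(one, 0) = h(one, 0).
Decompose tree/2: branch(7, branch(h(X, 7), X, tree(true, true)), one) = N,  1 = 1.
Bind N := branch(7, branch(h(X, 7), X, tree(true, true)), one); no other remaining equation mentions N.
Delete trivial equation 1 = 1.
Bind X := tree(h(0, 0), tree(0, 6)). Substituting into the earlier bindings gives Y2 := branch(h(tree(h(0, 0), tree(0, 6)), 7), tree(h(0, 0), tree(0, 6)), tree(true, true)), N := branch(7, branch(h(tree(h(0, 0), tree(0, 6)), 7), tree(h(0, 0), tree(0, 6)), tree(true, true)), one).
MGU = { Y2 -> branch(h(tree(h(0, 0), tree(0, 6)), 7), tree(h(0, 0), tree(0, 6)), tree(true, true)), N -> branch(7, branch(h(tree(h(0, 0), tree(0, 6)), 7), tree(h(0, 0), tree(0, 6)), tree(true, true)), one), X -> tree(h(0, 0), tree(0, 6)) }, so Y2 -> branch(h(tree(h(0, 0), tree(0, 6)), 7), tree(h(0, 0), tree(0, 6)), tree(true, true)).

branch(h(tree(h(0, 0), tree(0, 6)), 7), tree(h(0, 0), tree(0, 6)), tree(true, true))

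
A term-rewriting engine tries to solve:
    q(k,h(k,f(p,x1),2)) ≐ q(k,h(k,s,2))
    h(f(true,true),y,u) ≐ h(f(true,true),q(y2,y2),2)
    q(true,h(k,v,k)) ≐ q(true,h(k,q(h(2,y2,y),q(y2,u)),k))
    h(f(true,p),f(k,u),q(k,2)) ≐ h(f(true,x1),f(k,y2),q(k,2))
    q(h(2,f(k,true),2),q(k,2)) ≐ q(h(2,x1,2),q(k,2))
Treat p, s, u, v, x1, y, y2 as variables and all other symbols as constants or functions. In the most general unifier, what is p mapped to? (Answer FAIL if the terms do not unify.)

f(k,true)

Decompose q/2: k ≐ k,  h(k,f(p,x1),2) ≐ h(k,s,2).
Delete trivial equation k ≐ k.
Decompose h/3: k ≐ k,  f(p,x1) ≐ s,  2 ≐ 2.
Delete trivial equation k ≐ k.
Bind s := f(p,x1); no other remaining equation mentions s.
Delete trivial equation 2 ≐ 2.
Decompose h/3: f(true,true) ≐ f(true,true),  y ≐ q(y2,y2),  u ≐ 2.
Delete trivial equation f(true,true) ≐ f(true,true).
Bind y := q(y2,y2); substituting into the one remaining equation that mentions y gives: q(true,h(k,v,k)) ≐ q(true,h(k,q(h(2,y2,q(y2,y2)),q(y2,u)),k)).
Bind u := 2; substituting into the 2 remaining equations that mention u gives: q(true,h(k,v,k)) ≐ q(true,h(k,q(h(2,y2,q(y2,y2)),q(y2,2)),k)),  h(f(true,p),f(k,2),q(k,2)) ≐ h(f(true,x1),f(k,y2),q(k,2)).
Decompose q/2: true ≐ true,  h(k,v,k) ≐ h(k,q(h(2,y2,q(y2,y2)),q(y2,2)),k).
Delete trivial equation true ≐ true.
Decompose h/3: k ≐ k,  v ≐ q(h(2,y2,q(y2,y2)),q(y2,2)),  k ≐ k.
Delete trivial equation k ≐ k.
Bind v := q(h(2,y2,q(y2,y2)),q(y2,2)); no other remaining equation mentions v.
Delete trivial equation k ≐ k.
Decompose h/3: f(true,p) ≐ f(true,x1),  f(k,2) ≐ f(k,y2),  q(k,2) ≐ q(k,2).
Decompose f/2: true ≐ true,  p ≐ x1.
Delete trivial equation true ≐ true.
Bind p := x1; no other remaining equation mentions p. Substituting into the earlier binding gives s := f(x1,x1).
Decompose f/2: k ≐ k,  2 ≐ y2.
Delete trivial equation k ≐ k.
Bind y2 := 2; no other remaining equation mentions y2. Substituting into the earlier bindings gives y := q(2,2), v := q(h(2,2,q(2,2)),q(2,2)).
Delete trivial equation q(k,2) ≐ q(k,2).
Decompose q/2: h(2,f(k,true),2) ≐ h(2,x1,2),  q(k,2) ≐ q(k,2).
Decompose h/3: 2 ≐ 2,  f(k,true) ≐ x1,  2 ≐ 2.
Delete trivial equation 2 ≐ 2.
Bind x1 := f(k,true); no other remaining equation mentions x1. Substituting into the earlier bindings gives s := f(f(k,true),f(k,true)), p := f(k,true).
Delete trivial equation 2 ≐ 2.
Delete trivial equation q(k,2) ≐ q(k,2).
MGU = { s ↦ f(f(k,true),f(k,true)), y ↦ q(2,2), u ↦ 2, v ↦ q(h(2,2,q(2,2)),q(2,2)), p ↦ f(k,true), y2 ↦ 2, x1 ↦ f(k,true) }, so p ↦ f(k,true).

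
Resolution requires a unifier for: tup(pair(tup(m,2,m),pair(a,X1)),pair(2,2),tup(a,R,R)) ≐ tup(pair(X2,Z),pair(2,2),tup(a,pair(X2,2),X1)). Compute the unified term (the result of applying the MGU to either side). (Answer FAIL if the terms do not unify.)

tup(pair(tup(m,2,m),pair(a,pair(tup(m,2,m),2))),pair(2,2),tup(a,pair(tup(m,2,m),2),pair(tup(m,2,m),2)))

Decompose tup/3: pair(tup(m,2,m),pair(a,X1)) ≐ pair(X2,Z),  pair(2,2) ≐ pair(2,2),  tup(a,R,R) ≐ tup(a,pair(X2,2),X1).
Decompose pair/2: tup(m,2,m) ≐ X2,  pair(a,X1) ≐ Z.
Bind X2 := tup(m,2,m); substituting into the one remaining equation that mentions X2 gives: tup(a,R,R) ≐ tup(a,pair(tup(m,2,m),2),X1).
Bind Z := pair(a,X1); no other remaining equation mentions Z.
Delete trivial equation pair(2,2) ≐ pair(2,2).
Decompose tup/3: a ≐ a,  R ≐ pair(tup(m,2,m),2),  R ≐ X1.
Delete trivial equation a ≐ a.
Bind R := pair(tup(m,2,m),2); substituting into the remaining equation gives: pair(tup(m,2,m),2) ≐ X1.
Bind X1 := pair(tup(m,2,m),2). Substituting into the earlier binding gives Z := pair(a,pair(tup(m,2,m),2)).
Applying the MGU to either side gives tup(pair(tup(m,2,m),pair(a,pair(tup(m,2,m),2))),pair(2,2),tup(a,pair(tup(m,2,m),2),pair(tup(m,2,m),2))).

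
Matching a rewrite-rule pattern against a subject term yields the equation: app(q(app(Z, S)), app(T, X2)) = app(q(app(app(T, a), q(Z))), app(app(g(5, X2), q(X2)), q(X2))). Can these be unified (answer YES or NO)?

NO

Decompose app/2: q(app(Z, S)) = q(app(app(T, a), q(Z))),  app(T, X2) = app(app(g(5, X2), q(X2)), q(X2)).
Decompose q/1: app(Z, S) = app(app(T, a), q(Z)).
Decompose app/2: Z = app(T, a),  S = q(Z).
Bind Z := app(T, a); substituting into the one remaining equation that mentions Z gives: S = q(app(T, a)).
Bind S := q(app(T, a)); no other remaining equation mentions S.
Decompose app/2: T = app(g(5, X2), q(X2)),  X2 = q(X2).
Bind T := app(g(5, X2), q(X2)); no other remaining equation mentions T. Substituting into the earlier bindings gives Z := app(app(g(5, X2), q(X2)), a), S := q(app(app(g(5, X2), q(X2)), a)).
Occurs check fails: X2 occurs in q(X2); the equation X2 = q(X2) has no finite solution.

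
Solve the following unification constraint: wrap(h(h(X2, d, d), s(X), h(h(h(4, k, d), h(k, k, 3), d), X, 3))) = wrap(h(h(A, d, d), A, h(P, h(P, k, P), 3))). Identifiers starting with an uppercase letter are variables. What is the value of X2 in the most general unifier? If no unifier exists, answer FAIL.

s(h(h(h(4, k, d), h(k, k, 3), d), k, h(h(4, k, d), h(k, k, 3), d)))

Decompose wrap/1: h(h(X2, d, d), s(X), h(h(h(4, k, d), h(k, k, 3), d), X, 3)) = h(h(A, d, d), A, h(P, h(P, k, P), 3)).
Decompose h/3: h(X2, d, d) = h(A, d, d),  s(X) = A,  h(h(h(4, k, d), h(k, k, 3), d), X, 3) = h(P, h(P, k, P), 3).
Decompose h/3: X2 = A,  d = d,  d = d.
Bind X2 := A; no other remaining equation mentions X2.
Delete trivial equation d = d.
Delete trivial equation d = d.
Bind A := s(X); no other remaining equation mentions A. Substituting into the earlier binding gives X2 := s(X).
Decompose h/3: h(h(4, k, d), h(k, k, 3), d) = P,  X = h(P, k, P),  3 = 3.
Bind P := h(h(4, k, d), h(k, k, 3), d); substituting into the one remaining equation that mentions P gives: X = h(h(h(4, k, d), h(k, k, 3), d), k, h(h(4, k, d), h(k, k, 3), d)).
Bind X := h(h(h(4, k, d), h(k, k, 3), d), k, h(h(4, k, d), h(k, k, 3), d)); no other remaining equation mentions X. Substituting into the earlier bindings gives X2 := s(h(h(h(4, k, d), h(k, k, 3), d), k, h(h(4, k, d), h(k, k, 3), d))), A := s(h(h(h(4, k, d), h(k, k, 3), d), k, h(h(4, k, d), h(k, k, 3), d))).
Delete trivial equation 3 = 3.
MGU = { X2 -> s(h(h(h(4, k, d), h(k, k, 3), d), k, h(h(4, k, d), h(k, k, 3), d))), A -> s(h(h(h(4, k, d), h(k, k, 3), d), k, h(h(4, k, d), h(k, k, 3), d))), P -> h(h(4, k, d), h(k, k, 3), d), X -> h(h(h(4, k, d), h(k, k, 3), d), k, h(h(4, k, d), h(k, k, 3), d)) }, so X2 -> s(h(h(h(4, k, d), h(k, k, 3), d), k, h(h(4, k, d), h(k, k, 3), d))).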